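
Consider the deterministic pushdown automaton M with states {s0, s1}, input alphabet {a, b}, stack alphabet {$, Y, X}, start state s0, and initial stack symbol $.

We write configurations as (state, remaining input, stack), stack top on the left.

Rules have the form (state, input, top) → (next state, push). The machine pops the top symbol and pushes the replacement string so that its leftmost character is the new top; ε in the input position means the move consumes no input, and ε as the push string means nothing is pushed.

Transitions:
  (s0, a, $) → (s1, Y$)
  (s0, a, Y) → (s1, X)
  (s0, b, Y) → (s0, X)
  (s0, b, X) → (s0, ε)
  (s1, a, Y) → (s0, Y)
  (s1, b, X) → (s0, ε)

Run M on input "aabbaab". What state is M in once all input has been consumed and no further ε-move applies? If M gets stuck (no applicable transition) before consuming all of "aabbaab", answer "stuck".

(s0, aabbaab, $) ⊢ (s1, abbaab, Y$) ⊢ (s0, bbaab, Y$) ⊢ (s0, baab, X$) ⊢ (s0, aab, $) ⊢ (s1, ab, Y$) ⊢ (s0, b, Y$) ⊢ (s0, ε, X$)
All input consumed; M is in state s0.

s0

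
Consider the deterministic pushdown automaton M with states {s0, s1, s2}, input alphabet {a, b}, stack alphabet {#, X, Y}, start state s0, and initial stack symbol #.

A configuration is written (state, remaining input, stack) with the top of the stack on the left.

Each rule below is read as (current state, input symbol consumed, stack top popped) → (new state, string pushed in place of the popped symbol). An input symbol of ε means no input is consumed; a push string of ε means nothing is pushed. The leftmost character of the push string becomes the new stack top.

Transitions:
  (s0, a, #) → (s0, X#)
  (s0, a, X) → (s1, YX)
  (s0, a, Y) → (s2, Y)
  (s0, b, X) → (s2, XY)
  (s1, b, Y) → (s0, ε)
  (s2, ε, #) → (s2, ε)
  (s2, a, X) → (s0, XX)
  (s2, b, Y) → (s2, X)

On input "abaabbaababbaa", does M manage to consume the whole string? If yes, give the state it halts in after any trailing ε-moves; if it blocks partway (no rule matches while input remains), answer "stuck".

(s0, abaabbaababbaa, #)
  read a, top #: go to s0, push X# → (s0, baabbaababbaa, X#)
  read b, top X: go to s2, push XY → (s2, aabbaababbaa, XY#)
  read a, top X: go to s0, push XX → (s0, abbaababbaa, XXY#)
  read a, top X: go to s1, push YX → (s1, bbaababbaa, YXXY#)
  read b, top Y: go to s0, push ε → (s0, baababbaa, XXY#)
  read b, top X: go to s2, push XY → (s2, aababbaa, XYXY#)
  read a, top X: go to s0, push XX → (s0, ababbaa, XXYXY#)
  read a, top X: go to s1, push YX → (s1, babbaa, YXXYXY#)
  read b, top Y: go to s0, push ε → (s0, abbaa, XXYXY#)
  read a, top X: go to s1, push YX → (s1, bbaa, YXXYXY#)
  read b, top Y: go to s0, push ε → (s0, baa, XXYXY#)
  read b, top X: go to s2, push XY → (s2, aa, XYXYXY#)
  read a, top X: go to s0, push XX → (s0, a, XXYXYXY#)
  read a, top X: go to s1, push YX → (s1, ε, YXXYXYXY#)
All input consumed; M is in state s1.

s1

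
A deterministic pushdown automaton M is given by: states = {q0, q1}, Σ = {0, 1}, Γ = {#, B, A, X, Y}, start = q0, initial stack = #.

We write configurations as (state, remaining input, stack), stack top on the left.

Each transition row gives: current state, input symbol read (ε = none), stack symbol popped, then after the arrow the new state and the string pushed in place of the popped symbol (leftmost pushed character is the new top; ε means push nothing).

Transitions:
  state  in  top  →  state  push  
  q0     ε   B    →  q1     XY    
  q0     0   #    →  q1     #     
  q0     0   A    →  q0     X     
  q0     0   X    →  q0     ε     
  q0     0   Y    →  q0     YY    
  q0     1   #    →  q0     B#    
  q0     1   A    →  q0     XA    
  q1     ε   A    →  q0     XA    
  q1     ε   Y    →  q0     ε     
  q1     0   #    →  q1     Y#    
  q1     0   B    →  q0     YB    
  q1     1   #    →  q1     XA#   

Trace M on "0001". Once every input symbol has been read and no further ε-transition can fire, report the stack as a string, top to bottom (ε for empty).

XA#

(q0, 0001, #)
  read 0, top #: go to q1, push # → (q1, 001, #)
  read 0, top #: go to q1, push Y# → (q1, 01, Y#)
  ε-move, top Y: go to q0, push ε → (q0, 01, #)
  read 0, top #: go to q1, push # → (q1, 1, #)
  read 1, top #: go to q1, push XA# → (q1, ε, XA#)
All input consumed in state q1 with stack XA#.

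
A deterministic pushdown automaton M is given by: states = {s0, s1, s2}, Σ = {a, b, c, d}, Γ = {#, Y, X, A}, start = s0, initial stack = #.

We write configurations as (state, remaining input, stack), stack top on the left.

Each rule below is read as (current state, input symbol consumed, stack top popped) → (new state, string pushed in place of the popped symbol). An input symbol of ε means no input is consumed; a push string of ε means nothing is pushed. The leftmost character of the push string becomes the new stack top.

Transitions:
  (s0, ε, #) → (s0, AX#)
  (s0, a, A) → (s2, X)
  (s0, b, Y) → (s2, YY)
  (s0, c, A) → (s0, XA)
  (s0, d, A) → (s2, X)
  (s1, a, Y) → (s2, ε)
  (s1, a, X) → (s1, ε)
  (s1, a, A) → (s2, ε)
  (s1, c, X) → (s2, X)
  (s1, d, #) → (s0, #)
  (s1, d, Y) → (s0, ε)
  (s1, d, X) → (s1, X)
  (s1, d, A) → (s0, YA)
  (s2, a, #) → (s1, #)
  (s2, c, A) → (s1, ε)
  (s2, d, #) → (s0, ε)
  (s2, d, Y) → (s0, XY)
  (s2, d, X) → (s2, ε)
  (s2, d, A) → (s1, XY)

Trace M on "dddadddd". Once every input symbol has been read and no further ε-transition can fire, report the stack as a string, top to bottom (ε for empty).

#

(s0, dddadddd, #) ⊢ (s0, dddadddd, AX#) ⊢ (s2, ddadddd, XX#) ⊢ (s2, dadddd, X#) ⊢ (s2, adddd, #) ⊢ (s1, dddd, #) ⊢ (s0, ddd, #) ⊢ (s0, ddd, AX#) ⊢ (s2, dd, XX#) ⊢ (s2, d, X#) ⊢ (s2, ε, #)
All input consumed in state s2 with stack #.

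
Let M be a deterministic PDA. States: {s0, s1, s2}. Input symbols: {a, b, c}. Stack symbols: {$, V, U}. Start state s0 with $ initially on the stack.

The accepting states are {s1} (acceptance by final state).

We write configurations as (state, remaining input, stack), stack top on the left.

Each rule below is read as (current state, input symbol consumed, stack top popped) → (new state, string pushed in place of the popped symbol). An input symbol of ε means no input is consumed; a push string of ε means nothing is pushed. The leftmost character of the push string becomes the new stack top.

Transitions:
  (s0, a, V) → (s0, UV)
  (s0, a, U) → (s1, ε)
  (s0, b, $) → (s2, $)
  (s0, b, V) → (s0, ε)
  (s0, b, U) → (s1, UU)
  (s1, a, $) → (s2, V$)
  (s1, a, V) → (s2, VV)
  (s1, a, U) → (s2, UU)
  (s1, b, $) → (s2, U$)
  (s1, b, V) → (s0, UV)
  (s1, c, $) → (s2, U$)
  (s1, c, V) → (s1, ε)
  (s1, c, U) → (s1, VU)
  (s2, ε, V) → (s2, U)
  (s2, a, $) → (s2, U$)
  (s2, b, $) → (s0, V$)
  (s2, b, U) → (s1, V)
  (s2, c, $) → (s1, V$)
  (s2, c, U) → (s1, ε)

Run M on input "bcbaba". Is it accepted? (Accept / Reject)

(s0, bcbaba, $)
  read b, top $: go to s2, push $ → (s2, cbaba, $)
  read c, top $: go to s1, push V$ → (s1, baba, V$)
  read b, top V: go to s0, push UV → (s0, aba, UV$)
  read a, top U: go to s1, push ε → (s1, ba, V$)
  read b, top V: go to s0, push UV → (s0, a, UV$)
  read a, top U: go to s1, push ε → (s1, ε, V$)
All input consumed; state s1 ∈ F.

Accept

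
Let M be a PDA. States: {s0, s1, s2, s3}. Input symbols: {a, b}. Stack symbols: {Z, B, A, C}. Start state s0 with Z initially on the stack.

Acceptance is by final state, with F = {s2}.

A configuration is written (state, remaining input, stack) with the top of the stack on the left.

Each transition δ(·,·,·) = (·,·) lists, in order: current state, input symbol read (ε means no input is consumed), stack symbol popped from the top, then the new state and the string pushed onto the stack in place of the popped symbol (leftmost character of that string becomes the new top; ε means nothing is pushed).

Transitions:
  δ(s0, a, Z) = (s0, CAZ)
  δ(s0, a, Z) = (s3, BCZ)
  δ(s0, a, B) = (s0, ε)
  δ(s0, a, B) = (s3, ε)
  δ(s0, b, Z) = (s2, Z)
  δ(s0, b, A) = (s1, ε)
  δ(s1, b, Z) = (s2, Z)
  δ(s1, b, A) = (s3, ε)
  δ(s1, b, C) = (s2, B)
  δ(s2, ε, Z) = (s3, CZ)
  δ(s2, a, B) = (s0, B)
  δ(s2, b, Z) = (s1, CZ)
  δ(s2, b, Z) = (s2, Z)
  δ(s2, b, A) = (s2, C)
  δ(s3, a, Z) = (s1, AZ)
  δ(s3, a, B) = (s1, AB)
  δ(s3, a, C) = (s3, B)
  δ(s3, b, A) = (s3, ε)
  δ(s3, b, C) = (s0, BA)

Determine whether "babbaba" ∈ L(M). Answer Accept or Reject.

Reject

No computation consumes all input and reaches a final state.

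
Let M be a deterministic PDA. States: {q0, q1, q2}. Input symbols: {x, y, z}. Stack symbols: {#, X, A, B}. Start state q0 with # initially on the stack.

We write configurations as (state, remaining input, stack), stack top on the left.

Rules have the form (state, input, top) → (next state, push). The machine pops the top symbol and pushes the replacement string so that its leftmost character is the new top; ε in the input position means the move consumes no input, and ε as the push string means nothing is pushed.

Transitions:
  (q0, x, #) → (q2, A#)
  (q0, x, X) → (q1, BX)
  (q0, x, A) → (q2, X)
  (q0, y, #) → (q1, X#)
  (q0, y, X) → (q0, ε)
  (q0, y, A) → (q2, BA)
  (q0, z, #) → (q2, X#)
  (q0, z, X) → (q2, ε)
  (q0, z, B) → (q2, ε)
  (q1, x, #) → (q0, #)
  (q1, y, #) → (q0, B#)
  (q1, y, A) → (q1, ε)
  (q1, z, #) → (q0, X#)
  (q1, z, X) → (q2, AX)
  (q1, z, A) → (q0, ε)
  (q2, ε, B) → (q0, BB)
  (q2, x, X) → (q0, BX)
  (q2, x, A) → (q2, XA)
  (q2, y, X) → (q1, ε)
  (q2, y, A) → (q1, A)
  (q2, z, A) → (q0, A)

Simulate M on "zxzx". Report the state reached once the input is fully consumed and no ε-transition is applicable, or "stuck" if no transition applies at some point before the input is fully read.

q0

(q0, zxzx, #) ⊢ (q2, xzx, X#) ⊢ (q0, zx, BX#) ⊢ (q2, x, X#) ⊢ (q0, ε, BX#)
All input consumed; M is in state q0.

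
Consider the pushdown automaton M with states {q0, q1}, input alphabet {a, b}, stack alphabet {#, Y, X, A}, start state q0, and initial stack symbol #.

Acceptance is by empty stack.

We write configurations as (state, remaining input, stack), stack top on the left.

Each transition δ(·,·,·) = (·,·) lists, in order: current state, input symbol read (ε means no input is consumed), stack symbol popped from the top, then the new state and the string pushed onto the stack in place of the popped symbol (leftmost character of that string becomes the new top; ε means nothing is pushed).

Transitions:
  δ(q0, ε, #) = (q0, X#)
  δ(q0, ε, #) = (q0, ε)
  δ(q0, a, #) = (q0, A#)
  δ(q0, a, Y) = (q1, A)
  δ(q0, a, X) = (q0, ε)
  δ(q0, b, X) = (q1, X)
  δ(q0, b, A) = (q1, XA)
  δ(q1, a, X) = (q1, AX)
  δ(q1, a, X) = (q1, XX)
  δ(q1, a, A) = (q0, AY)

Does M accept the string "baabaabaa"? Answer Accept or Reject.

Reject

No computation consumes all input and empties the stack.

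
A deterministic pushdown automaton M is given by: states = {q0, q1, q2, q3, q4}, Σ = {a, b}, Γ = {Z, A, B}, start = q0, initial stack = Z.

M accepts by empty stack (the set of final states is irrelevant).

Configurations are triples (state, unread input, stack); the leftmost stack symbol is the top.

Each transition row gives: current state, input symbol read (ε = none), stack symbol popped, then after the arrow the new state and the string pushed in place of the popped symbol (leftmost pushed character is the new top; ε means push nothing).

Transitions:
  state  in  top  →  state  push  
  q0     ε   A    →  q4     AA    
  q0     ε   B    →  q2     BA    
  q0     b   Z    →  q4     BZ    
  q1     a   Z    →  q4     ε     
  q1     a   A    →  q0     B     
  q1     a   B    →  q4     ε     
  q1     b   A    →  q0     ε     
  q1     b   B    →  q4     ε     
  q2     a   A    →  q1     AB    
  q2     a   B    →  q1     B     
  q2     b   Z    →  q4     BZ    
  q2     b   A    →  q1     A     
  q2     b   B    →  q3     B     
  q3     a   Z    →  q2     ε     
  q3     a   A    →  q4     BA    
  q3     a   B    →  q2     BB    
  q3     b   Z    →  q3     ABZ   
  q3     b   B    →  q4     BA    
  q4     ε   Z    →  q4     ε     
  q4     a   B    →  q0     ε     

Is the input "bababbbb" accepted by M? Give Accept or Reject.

Reject

(q0, bababbbb, Z)
  read b, top Z: go to q4, push BZ → (q4, ababbbb, BZ)
  read a, top B: go to q0, push ε → (q0, babbbb, Z)
  read b, top Z: go to q4, push BZ → (q4, abbbb, BZ)
  read a, top B: go to q0, push ε → (q0, bbbb, Z)
  read b, top Z: go to q4, push BZ → (q4, bbb, BZ)
No transition applies at (q4, bbb, BZ); input not fully consumed.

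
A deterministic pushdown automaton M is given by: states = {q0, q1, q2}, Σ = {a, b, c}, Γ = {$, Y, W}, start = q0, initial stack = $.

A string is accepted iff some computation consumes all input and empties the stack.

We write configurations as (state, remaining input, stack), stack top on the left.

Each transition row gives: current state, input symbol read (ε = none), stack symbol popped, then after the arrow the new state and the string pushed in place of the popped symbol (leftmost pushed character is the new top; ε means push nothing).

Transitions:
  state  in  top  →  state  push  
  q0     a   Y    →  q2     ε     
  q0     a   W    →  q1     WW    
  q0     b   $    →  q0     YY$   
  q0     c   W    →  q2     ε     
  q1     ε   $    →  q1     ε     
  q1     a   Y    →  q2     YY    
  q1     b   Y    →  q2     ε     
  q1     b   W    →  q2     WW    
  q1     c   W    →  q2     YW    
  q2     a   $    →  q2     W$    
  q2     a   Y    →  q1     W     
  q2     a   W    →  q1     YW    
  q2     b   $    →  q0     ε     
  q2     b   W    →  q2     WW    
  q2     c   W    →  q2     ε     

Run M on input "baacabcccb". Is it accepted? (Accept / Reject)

Accept

(q0, baacabcccb, $)
  read b, top $: go to q0, push YY$ → (q0, aacabcccb, YY$)
  read a, top Y: go to q2, push ε → (q2, acabcccb, Y$)
  read a, top Y: go to q1, push W → (q1, cabcccb, W$)
  read c, top W: go to q2, push YW → (q2, abcccb, YW$)
  read a, top Y: go to q1, push W → (q1, bcccb, WW$)
  read b, top W: go to q2, push WW → (q2, cccb, WWW$)
  read c, top W: go to q2, push ε → (q2, ccb, WW$)
  read c, top W: go to q2, push ε → (q2, cb, W$)
  read c, top W: go to q2, push ε → (q2, b, $)
  read b, top $: go to q0, push ε → (q0, ε, ε)
All input consumed and the stack is empty.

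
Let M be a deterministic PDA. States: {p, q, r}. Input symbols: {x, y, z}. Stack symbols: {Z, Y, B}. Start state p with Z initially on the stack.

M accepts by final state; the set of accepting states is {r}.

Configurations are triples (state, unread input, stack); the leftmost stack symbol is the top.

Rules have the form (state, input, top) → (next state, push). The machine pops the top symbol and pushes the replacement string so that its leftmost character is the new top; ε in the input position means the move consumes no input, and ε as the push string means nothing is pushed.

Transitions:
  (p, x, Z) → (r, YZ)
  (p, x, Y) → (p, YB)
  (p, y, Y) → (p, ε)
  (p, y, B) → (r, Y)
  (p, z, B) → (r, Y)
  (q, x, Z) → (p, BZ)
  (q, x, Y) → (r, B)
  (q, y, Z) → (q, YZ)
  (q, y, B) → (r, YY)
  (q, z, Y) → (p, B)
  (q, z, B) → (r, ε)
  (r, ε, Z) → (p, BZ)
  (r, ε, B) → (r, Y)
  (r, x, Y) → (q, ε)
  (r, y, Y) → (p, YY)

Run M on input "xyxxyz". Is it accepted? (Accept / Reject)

(p, xyxxyz, Z)
  read x, top Z: go to r, push YZ → (r, yxxyz, YZ)
  read y, top Y: go to p, push YY → (p, xxyz, YYZ)
  read x, top Y: go to p, push YB → (p, xyz, YBYZ)
  read x, top Y: go to p, push YB → (p, yz, YBBYZ)
  read y, top Y: go to p, push ε → (p, z, BBYZ)
  read z, top B: go to r, push Y → (r, ε, YBYZ)
All input consumed; state r ∈ F.

Accept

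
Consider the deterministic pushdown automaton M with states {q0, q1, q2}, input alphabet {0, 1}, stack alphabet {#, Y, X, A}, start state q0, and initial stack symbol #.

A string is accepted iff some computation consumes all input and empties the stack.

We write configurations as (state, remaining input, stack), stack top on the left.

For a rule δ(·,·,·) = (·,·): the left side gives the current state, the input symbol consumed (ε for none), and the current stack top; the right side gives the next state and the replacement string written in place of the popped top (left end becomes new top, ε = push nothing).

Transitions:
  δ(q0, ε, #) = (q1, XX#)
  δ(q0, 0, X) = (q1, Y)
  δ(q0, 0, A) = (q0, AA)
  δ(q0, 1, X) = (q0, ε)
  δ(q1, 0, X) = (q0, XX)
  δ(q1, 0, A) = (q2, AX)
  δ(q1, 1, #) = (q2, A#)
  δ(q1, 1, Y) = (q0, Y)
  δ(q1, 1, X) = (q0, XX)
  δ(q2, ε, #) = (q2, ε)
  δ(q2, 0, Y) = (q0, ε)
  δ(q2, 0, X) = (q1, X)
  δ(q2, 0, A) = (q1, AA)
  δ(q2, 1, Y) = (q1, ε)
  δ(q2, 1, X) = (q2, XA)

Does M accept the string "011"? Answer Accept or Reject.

(q0, 011, #)
  ε-move, top #: go to q1, push XX# → (q1, 011, XX#)
  read 0, top X: go to q0, push XX → (q0, 11, XXX#)
  read 1, top X: go to q0, push ε → (q0, 1, XX#)
  read 1, top X: go to q0, push ε → (q0, ε, X#)
All input consumed; stack is X#, not empty, and no further ε-move applies.

Reject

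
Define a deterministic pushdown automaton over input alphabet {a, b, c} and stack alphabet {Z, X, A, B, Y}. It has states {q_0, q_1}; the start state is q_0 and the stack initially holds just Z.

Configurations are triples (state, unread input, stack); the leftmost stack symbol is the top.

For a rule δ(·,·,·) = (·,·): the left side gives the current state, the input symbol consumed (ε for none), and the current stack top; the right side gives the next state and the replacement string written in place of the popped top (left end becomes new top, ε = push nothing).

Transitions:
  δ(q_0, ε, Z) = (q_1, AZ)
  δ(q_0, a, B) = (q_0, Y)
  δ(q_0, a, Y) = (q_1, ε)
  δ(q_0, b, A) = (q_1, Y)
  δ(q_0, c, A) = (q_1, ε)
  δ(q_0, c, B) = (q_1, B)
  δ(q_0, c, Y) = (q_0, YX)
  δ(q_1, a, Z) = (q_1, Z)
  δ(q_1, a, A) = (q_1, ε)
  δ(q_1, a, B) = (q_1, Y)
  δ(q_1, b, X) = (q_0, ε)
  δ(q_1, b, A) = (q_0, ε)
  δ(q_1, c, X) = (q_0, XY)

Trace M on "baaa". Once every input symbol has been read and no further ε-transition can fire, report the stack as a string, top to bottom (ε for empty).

(q_0, baaa, Z)
  ε-move, top Z: go to q_1, push AZ → (q_1, baaa, AZ)
  read b, top A: go to q_0, push ε → (q_0, aaa, Z)
  ε-move, top Z: go to q_1, push AZ → (q_1, aaa, AZ)
  read a, top A: go to q_1, push ε → (q_1, aa, Z)
  read a, top Z: go to q_1, push Z → (q_1, a, Z)
  read a, top Z: go to q_1, push Z → (q_1, ε, Z)
All input consumed in state q_1 with stack Z.

Z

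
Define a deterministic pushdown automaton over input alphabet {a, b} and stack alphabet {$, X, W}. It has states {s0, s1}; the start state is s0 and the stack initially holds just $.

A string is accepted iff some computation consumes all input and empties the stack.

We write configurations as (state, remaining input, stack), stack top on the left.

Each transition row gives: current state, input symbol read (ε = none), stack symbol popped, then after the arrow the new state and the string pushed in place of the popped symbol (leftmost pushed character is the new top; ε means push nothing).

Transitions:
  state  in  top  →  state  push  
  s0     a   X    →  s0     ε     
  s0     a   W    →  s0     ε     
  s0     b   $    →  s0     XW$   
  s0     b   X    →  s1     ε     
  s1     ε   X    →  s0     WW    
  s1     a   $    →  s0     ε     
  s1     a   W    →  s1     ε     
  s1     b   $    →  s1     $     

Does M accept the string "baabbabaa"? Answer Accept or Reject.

(s0, baabbabaa, $)
  read b, top $: go to s0, push XW$ → (s0, aabbabaa, XW$)
  read a, top X: go to s0, push ε → (s0, abbabaa, W$)
  read a, top W: go to s0, push ε → (s0, bbabaa, $)
  read b, top $: go to s0, push XW$ → (s0, babaa, XW$)
  read b, top X: go to s1, push ε → (s1, abaa, W$)
  read a, top W: go to s1, push ε → (s1, baa, $)
  read b, top $: go to s1, push $ → (s1, aa, $)
  read a, top $: go to s0, push ε → (s0, a, ε)
No transition applies at (s0, a, ε); input not fully consumed.

Reject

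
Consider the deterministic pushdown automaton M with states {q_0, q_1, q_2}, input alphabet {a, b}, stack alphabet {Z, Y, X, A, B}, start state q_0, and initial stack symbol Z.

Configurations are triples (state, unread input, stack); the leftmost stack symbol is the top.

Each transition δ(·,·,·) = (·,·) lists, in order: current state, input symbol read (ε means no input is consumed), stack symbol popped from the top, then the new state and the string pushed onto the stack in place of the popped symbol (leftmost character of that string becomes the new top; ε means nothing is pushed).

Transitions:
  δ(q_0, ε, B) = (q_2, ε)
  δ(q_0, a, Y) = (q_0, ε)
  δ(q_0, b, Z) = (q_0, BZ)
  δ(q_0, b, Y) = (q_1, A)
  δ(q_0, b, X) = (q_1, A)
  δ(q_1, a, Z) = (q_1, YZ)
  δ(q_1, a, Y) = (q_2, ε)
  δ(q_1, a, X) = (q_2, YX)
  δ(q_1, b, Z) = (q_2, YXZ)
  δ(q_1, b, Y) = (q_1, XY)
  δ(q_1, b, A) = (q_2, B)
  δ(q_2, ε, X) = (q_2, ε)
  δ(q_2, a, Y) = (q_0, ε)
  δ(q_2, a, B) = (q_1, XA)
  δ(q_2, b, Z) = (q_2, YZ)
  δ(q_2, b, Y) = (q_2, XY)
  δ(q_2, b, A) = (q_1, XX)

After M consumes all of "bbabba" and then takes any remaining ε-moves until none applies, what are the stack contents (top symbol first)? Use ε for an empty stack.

Z

(q_0, bbabba, Z) ⊢ (q_0, babba, BZ) ⊢ (q_2, babba, Z) ⊢ (q_2, abba, YZ) ⊢ (q_0, bba, Z) ⊢ (q_0, ba, BZ) ⊢ (q_2, ba, Z) ⊢ (q_2, a, YZ) ⊢ (q_0, ε, Z)
All input consumed in state q_0 with stack Z.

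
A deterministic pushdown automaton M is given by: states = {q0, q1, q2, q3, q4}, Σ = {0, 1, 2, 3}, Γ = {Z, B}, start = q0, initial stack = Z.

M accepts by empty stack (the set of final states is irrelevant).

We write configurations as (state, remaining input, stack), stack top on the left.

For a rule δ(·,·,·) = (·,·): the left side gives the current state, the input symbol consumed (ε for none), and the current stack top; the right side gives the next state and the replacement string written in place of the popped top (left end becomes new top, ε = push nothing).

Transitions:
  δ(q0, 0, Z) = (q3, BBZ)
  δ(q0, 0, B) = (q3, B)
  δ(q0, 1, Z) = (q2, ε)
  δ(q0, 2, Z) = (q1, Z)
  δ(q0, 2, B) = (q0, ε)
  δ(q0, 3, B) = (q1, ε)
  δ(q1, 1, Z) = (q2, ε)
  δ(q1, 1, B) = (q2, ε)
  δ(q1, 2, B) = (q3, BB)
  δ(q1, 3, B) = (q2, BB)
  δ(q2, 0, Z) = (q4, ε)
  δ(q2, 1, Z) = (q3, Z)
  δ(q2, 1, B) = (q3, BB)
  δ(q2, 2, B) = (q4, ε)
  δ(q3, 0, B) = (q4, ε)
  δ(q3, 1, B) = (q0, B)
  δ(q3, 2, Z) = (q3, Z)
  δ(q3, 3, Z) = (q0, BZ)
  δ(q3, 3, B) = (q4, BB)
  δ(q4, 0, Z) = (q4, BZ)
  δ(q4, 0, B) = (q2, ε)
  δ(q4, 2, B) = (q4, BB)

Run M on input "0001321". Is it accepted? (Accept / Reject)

Accept

(q0, 0001321, Z)
  read 0, top Z: go to q3, push BBZ → (q3, 001321, BBZ)
  read 0, top B: go to q4, push ε → (q4, 01321, BZ)
  read 0, top B: go to q2, push ε → (q2, 1321, Z)
  read 1, top Z: go to q3, push Z → (q3, 321, Z)
  read 3, top Z: go to q0, push BZ → (q0, 21, BZ)
  read 2, top B: go to q0, push ε → (q0, 1, Z)
  read 1, top Z: go to q2, push ε → (q2, ε, ε)
All input consumed and the stack is empty.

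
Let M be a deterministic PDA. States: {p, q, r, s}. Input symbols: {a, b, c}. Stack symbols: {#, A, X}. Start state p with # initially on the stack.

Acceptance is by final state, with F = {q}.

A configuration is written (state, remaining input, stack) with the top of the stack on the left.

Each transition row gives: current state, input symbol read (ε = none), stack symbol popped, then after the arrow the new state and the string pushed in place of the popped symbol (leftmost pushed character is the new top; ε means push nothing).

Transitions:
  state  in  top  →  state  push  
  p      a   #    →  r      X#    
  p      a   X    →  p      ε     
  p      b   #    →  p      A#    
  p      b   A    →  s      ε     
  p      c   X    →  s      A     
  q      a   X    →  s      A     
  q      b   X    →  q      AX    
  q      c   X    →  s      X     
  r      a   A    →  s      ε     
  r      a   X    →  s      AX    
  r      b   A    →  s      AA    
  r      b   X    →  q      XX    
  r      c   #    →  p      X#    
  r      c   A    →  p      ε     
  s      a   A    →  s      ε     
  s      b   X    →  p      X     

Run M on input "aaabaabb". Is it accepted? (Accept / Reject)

Accept

(p, aaabaabb, #) ⊢ (r, aabaabb, X#) ⊢ (s, abaabb, AX#) ⊢ (s, baabb, X#) ⊢ (p, aabb, X#) ⊢ (p, abb, #) ⊢ (r, bb, X#) ⊢ (q, b, XX#) ⊢ (q, ε, AXX#)
All input consumed; state q ∈ F.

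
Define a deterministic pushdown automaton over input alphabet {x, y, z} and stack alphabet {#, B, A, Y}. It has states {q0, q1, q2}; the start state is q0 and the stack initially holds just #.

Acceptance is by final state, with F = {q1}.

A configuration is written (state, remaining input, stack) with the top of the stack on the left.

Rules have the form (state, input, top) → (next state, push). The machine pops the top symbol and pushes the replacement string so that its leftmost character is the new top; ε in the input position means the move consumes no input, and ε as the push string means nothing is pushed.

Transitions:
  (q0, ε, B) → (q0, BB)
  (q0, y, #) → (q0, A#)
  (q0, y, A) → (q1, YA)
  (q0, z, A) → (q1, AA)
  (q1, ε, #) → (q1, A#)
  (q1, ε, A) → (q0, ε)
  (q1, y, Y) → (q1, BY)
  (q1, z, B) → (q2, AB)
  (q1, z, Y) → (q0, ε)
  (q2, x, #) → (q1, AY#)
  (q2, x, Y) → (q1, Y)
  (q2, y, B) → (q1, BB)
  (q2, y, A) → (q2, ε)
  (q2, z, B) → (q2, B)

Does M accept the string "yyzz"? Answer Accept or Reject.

Accept

(q0, yyzz, #)
  read y, top #: go to q0, push A# → (q0, yzz, A#)
  read y, top A: go to q1, push YA → (q1, zz, YA#)
  read z, top Y: go to q0, push ε → (q0, z, A#)
  read z, top A: go to q1, push AA → (q1, ε, AA#)
All input consumed; state q1 ∈ F.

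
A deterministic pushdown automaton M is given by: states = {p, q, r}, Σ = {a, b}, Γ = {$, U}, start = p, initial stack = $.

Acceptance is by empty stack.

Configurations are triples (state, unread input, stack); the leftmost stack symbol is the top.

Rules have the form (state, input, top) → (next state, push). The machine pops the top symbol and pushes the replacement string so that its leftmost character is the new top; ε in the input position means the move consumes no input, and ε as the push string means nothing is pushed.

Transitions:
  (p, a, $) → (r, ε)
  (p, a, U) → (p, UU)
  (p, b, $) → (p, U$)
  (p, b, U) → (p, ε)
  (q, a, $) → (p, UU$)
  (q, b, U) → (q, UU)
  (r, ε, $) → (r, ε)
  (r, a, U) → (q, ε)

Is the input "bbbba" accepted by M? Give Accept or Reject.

(p, bbbba, $) ⊢ (p, bbba, U$) ⊢ (p, bba, $) ⊢ (p, ba, U$) ⊢ (p, a, $) ⊢ (r, ε, ε)
All input consumed and the stack is empty.

Accept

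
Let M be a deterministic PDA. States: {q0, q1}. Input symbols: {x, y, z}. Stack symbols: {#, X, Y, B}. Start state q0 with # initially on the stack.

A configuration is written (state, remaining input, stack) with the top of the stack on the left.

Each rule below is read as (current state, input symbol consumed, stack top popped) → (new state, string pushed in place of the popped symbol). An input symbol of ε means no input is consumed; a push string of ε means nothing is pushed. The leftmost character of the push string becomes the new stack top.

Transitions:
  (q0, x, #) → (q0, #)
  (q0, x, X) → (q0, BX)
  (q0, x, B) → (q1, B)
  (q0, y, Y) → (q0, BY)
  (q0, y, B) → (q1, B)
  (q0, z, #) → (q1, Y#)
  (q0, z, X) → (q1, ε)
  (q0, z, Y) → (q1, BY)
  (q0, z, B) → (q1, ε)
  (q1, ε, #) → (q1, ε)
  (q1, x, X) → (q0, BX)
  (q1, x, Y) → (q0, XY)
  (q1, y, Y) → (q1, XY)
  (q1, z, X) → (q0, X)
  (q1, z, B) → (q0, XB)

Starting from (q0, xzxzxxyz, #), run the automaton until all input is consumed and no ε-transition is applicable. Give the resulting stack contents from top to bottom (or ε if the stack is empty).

(q0, xzxzxxyz, #) ⊢ (q0, zxzxxyz, #) ⊢ (q1, xzxxyz, Y#) ⊢ (q0, zxxyz, XY#) ⊢ (q1, xxyz, Y#) ⊢ (q0, xyz, XY#) ⊢ (q0, yz, BXY#) ⊢ (q1, z, BXY#) ⊢ (q0, ε, XBXY#)
All input consumed in state q0 with stack XBXY#.

XBXY#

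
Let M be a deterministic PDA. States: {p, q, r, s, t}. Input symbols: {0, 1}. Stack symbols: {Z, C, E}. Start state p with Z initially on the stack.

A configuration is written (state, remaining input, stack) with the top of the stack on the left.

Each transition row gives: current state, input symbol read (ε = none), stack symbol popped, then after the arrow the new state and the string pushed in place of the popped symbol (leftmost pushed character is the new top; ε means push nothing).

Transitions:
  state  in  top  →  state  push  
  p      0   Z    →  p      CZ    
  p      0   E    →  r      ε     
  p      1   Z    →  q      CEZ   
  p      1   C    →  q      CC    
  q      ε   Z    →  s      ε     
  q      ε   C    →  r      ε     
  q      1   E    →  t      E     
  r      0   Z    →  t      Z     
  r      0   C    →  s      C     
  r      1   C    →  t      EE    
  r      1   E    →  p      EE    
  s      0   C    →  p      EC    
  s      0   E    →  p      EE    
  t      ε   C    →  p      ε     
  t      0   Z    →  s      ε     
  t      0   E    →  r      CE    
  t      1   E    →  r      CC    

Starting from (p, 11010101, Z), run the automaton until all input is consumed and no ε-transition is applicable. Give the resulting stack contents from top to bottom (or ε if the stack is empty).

EEZ

(p, 11010101, Z) ⊢ (q, 1010101, CEZ) ⊢ (r, 1010101, EZ) ⊢ (p, 010101, EEZ) ⊢ (r, 10101, EZ) ⊢ (p, 0101, EEZ) ⊢ (r, 101, EZ) ⊢ (p, 01, EEZ) ⊢ (r, 1, EZ) ⊢ (p, ε, EEZ)
All input consumed in state p with stack EEZ.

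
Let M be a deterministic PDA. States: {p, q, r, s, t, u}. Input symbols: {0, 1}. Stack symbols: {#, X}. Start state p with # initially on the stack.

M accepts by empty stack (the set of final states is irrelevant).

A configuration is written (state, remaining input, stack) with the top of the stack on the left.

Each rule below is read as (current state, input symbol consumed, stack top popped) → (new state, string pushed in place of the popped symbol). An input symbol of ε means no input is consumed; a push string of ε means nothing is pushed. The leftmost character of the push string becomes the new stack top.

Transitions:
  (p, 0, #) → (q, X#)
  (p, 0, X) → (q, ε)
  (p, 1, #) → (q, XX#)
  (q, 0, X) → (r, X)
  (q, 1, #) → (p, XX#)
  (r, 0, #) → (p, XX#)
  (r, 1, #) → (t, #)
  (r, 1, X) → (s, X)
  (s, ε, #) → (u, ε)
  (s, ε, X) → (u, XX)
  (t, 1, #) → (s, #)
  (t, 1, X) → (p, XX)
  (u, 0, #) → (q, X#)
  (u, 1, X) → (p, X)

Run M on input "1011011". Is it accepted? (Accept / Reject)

(p, 1011011, #)
  read 1, top #: go to q, push XX# → (q, 011011, XX#)
  read 0, top X: go to r, push X → (r, 11011, XX#)
  read 1, top X: go to s, push X → (s, 1011, XX#)
  ε-move, top X: go to u, push XX → (u, 1011, XXX#)
  read 1, top X: go to p, push X → (p, 011, XXX#)
  read 0, top X: go to q, push ε → (q, 11, XX#)
No transition applies at (q, 11, XX#); input not fully consumed.

Reject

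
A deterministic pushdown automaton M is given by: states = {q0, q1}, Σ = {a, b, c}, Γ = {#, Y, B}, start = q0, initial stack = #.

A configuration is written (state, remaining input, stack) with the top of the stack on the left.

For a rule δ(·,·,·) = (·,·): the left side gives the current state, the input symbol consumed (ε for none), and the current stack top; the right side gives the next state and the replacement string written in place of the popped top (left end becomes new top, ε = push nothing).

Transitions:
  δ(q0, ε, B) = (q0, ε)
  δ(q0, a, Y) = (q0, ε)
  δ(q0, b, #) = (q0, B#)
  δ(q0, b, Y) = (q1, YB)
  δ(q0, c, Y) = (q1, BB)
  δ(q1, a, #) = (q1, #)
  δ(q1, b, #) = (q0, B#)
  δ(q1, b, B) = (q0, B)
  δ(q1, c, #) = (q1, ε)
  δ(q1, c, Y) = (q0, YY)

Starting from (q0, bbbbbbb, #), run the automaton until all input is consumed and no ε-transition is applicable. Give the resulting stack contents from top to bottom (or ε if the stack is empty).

(q0, bbbbbbb, #) ⊢ (q0, bbbbbb, B#) ⊢ (q0, bbbbbb, #) ⊢ (q0, bbbbb, B#) ⊢ (q0, bbbbb, #) ⊢ (q0, bbbb, B#) ⊢ (q0, bbbb, #) ⊢ (q0, bbb, B#) ⊢ (q0, bbb, #) ⊢ (q0, bb, B#) ⊢ (q0, bb, #) ⊢ (q0, b, B#) ⊢ (q0, b, #) ⊢ (q0, ε, B#) ⊢ (q0, ε, #)
All input consumed in state q0 with stack #.

#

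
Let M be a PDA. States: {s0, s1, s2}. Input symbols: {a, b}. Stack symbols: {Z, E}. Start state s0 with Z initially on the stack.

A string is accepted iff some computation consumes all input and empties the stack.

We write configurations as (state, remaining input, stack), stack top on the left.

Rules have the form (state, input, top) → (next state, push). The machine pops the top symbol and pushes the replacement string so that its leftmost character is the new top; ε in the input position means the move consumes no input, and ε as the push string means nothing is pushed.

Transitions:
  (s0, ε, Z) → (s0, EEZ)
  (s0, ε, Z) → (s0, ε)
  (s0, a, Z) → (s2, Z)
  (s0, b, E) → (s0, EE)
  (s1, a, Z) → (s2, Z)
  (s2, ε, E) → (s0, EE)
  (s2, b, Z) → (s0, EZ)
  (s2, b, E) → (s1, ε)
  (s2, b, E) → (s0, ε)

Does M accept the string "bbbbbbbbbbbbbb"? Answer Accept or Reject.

No computation consumes all input and empties the stack.

Reject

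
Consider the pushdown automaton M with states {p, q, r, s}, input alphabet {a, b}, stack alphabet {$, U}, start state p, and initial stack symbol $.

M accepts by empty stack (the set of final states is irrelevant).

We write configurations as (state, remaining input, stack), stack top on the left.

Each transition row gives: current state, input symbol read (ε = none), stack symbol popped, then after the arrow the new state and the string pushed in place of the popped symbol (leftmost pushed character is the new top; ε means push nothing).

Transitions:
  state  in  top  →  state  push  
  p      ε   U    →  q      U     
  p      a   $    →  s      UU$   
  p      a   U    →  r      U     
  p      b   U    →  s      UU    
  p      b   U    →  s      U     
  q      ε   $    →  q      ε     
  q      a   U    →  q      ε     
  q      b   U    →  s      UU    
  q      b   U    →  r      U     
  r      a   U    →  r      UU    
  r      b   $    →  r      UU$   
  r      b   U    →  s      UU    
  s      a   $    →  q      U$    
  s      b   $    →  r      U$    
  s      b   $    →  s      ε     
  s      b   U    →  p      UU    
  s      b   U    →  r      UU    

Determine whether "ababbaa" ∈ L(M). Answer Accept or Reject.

No computation consumes all input and empties the stack.

Reject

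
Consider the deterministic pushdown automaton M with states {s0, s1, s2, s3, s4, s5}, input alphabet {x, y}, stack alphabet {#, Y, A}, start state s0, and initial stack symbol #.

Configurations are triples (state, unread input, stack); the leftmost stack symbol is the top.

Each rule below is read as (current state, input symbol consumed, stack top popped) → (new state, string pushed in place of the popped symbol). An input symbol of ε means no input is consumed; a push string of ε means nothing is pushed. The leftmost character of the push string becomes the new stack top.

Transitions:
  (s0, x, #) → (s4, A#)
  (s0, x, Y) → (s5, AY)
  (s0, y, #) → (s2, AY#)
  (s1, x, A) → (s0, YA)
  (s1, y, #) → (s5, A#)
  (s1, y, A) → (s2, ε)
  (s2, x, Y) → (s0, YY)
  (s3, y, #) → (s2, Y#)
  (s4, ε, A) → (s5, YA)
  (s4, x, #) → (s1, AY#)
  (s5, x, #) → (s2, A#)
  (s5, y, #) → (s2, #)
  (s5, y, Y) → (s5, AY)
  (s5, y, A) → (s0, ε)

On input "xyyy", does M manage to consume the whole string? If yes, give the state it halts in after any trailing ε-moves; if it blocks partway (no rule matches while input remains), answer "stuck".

(s0, xyyy, #)
  read x, top #: go to s4, push A# → (s4, yyy, A#)
  ε-move, top A: go to s5, push YA → (s5, yyy, YA#)
  read y, top Y: go to s5, push AY → (s5, yy, AYA#)
  read y, top A: go to s0, push ε → (s0, y, YA#)
No transition for (s0, y, top Y); M blocks with input y remaining.

stuck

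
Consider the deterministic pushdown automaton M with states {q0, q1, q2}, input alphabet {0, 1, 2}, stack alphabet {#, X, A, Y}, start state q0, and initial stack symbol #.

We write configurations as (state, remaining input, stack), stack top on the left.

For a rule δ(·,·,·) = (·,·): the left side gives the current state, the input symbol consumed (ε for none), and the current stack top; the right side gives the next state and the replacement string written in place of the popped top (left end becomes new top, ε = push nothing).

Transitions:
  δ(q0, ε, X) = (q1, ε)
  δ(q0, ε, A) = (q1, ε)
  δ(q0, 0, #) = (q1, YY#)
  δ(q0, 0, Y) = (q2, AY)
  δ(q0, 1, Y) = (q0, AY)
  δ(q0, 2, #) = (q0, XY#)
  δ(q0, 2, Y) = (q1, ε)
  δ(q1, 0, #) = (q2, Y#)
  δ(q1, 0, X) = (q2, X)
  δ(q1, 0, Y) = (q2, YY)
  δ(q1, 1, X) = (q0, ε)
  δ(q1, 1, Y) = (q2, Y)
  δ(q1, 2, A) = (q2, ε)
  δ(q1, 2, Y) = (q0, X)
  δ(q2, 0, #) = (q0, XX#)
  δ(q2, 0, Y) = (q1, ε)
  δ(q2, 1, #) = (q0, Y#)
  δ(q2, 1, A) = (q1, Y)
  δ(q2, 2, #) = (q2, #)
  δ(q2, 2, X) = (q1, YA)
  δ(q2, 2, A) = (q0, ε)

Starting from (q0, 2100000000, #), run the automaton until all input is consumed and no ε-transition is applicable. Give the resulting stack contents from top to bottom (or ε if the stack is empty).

(q0, 2100000000, #)
  read 2, top #: go to q0, push XY# → (q0, 100000000, XY#)
  ε-move, top X: go to q1, push ε → (q1, 100000000, Y#)
  read 1, top Y: go to q2, push Y → (q2, 00000000, Y#)
  read 0, top Y: go to q1, push ε → (q1, 0000000, #)
  read 0, top #: go to q2, push Y# → (q2, 000000, Y#)
  read 0, top Y: go to q1, push ε → (q1, 00000, #)
  read 0, top #: go to q2, push Y# → (q2, 0000, Y#)
  read 0, top Y: go to q1, push ε → (q1, 000, #)
  read 0, top #: go to q2, push Y# → (q2, 00, Y#)
  read 0, top Y: go to q1, push ε → (q1, 0, #)
  read 0, top #: go to q2, push Y# → (q2, ε, Y#)
All input consumed in state q2 with stack Y#.

Y#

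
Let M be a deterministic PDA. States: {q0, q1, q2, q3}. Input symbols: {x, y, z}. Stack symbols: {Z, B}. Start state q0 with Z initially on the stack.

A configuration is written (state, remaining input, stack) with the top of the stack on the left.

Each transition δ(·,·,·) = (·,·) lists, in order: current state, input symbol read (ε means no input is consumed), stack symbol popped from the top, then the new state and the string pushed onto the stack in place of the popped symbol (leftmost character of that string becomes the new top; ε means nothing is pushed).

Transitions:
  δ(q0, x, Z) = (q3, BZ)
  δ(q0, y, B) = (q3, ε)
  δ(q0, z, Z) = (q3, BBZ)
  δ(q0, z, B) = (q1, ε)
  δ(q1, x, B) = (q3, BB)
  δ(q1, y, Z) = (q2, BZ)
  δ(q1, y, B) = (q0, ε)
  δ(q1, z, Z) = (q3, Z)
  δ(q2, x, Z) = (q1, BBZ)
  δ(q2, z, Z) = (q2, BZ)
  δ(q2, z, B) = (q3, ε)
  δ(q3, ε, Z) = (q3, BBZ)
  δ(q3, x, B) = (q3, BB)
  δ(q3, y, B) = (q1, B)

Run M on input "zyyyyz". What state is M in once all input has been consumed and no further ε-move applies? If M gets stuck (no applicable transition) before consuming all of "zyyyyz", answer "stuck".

(q0, zyyyyz, Z)
  read z, top Z: go to q3, push BBZ → (q3, yyyyz, BBZ)
  read y, top B: go to q1, push B → (q1, yyyz, BBZ)
  read y, top B: go to q0, push ε → (q0, yyz, BZ)
  read y, top B: go to q3, push ε → (q3, yz, Z)
  ε-move, top Z: go to q3, push BBZ → (q3, yz, BBZ)
  read y, top B: go to q1, push B → (q1, z, BBZ)
No transition for (q1, z, top B); M blocks with input z remaining.

stuck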